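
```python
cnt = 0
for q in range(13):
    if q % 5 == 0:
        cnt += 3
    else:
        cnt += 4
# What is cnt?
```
Trace:
  cnt=0
  cnt=3, q=0
  cnt=7, q=1
  cnt=11, q=2
  cnt=15, q=3
  cnt=19, q=4
  cnt=22, q=5
  cnt=26, q=6
  cnt=30, q=7
  cnt=34, q=8
  cnt=38, q=9
  cnt=41, q=10
  cnt=45, q=11
  cnt=49, q=12

Final answer: 49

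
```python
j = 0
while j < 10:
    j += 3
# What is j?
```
Trace:
  j=0
  j=3
  j=6
  j=9
  j=12

Final answer: 12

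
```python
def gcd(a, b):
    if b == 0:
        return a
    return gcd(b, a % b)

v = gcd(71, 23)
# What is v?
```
Call trace:
gcd(a=71, b=23)
  gcd(a=23, b=2)
    gcd(a=2, b=1)
      gcd(a=1, b=0)
      -> return 1
    -> return 1
  -> return 1
-> return 1

Final answer: 1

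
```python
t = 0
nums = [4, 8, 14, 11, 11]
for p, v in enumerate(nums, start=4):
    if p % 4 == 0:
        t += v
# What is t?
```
Trace:
  t=0
  t=4, p=4, v=4
  t=4, p=5, v=8
  t=4, p=6, v=14
  t=4, p=7, v=11
  t=15, p=8, v=11

Final answer: 15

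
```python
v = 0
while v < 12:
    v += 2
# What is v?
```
Trace:
  v=0
  v=2
  v=4
  v=6
  v=8
  v=10
  v=12

Final answer: 12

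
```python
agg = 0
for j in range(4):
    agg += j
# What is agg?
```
Trace:
  agg=0
  agg=0, j=0
  agg=1, j=1
  agg=3, j=2
  agg=6, j=3

Final answer: 6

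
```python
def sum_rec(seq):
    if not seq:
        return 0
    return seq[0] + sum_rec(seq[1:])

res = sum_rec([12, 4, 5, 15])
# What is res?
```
Call trace:
sum_rec(seq=[12, 4, 5, 15])
  sum_rec(seq=[4, 5, 15])
    sum_rec(seq=[5, 15])
      sum_rec(seq=[15])
        sum_rec(seq=[])
        -> return 0
      -> return 15
    -> return 20
  -> return 24
-> return 36

Final answer: 36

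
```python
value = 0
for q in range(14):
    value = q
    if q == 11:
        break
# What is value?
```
Trace:
  value=0
  value=0, q=0
  value=1, q=1
  value=2, q=2
  value=3, q=3
  value=4, q=4
  value=5, q=5
  value=6, q=6
  value=7, q=7
  value=8, q=8
  value=9, q=9
  value=10, q=10
  value=11, q=11

Final answer: 11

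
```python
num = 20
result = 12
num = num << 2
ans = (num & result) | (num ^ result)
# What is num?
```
Trace:
  num=20
  num=20, result=12
  num=80, result=12
  num=80, result=12, ans=92

Final answer: 80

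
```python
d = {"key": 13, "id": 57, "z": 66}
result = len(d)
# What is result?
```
Trace:
  d={'key': 13, 'id': 57, 'z': 66}
  d={'key': 13, 'id': 57, 'z': 66}, result=3

Final answer: 3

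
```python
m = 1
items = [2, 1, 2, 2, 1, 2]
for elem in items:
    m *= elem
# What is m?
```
Trace:
  m=1
  m=2, elem=2
  m=2, elem=1
  m=4, elem=2
  m=8, elem=2
  m=8, elem=1
  m=16, elem=2

Final answer: 16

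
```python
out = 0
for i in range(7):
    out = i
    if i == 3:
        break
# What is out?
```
Trace:
  out=0
  out=0, i=0
  out=1, i=1
  out=2, i=2
  out=3, i=3

Final answer: 3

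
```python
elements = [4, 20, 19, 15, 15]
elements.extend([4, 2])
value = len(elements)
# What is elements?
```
Trace:
  elements=[4, 20, 19, 15, 15]
  elements=[4, 20, 19, 15, 15, 4, 2]
  elements=[4, 20, 19, 15, 15, 4, 2], value=7

Final answer: [4, 20, 19, 15, 15, 4, 2]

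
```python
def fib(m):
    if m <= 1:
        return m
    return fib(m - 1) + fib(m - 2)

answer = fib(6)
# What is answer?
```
Call trace (a repeated sub-call is expanded the first time; later identical calls just restate its return value):
fib(m=6)
  fib(m=5)
    fib(m=4)
      fib(m=3)
        fib(m=2)
          fib(m=1)
          -> return 1
          fib(m=0)
          -> return 0
        -> return 1
        fib(m=1)
        -> return 1
      -> return 2
      fib(m=2) -> return 1  (same call as traced above)
    -> return 3
    fib(m=3) -> return 2  (same call as traced above)
  -> return 5
  fib(m=4) -> return 3  (same call as traced above)
-> return 8

Final answer: 8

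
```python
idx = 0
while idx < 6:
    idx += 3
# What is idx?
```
Trace:
  idx=0
  idx=3
  idx=6

Final answer: 6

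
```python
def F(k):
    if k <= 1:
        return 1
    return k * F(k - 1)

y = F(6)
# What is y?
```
Call trace:
F(k=6)
  F(k=5)
    F(k=4)
      F(k=3)
        F(k=2)
          F(k=1)
          -> return 1
        -> return 2
      -> return 6
    -> return 24
  -> return 120
-> return 720

Final answer: 720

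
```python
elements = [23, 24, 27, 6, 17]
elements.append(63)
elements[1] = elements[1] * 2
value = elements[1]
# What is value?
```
Trace:
  elements=[23, 24, 27, 6, 17]
  elements=[23, 24, 27, 6, 17, 63]
  elements=[23, 48, 27, 6, 17, 63]
  elements=[23, 48, 27, 6, 17, 63], value=48

Final answer: 48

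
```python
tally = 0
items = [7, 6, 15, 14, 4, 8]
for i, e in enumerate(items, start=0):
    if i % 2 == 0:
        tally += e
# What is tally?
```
Trace:
  tally=0
  tally=7, i=0, e=7
  tally=7, i=1, e=6
  tally=22, i=2, e=15
  tally=22, i=3, e=14
  tally=26, i=4, e=4
  tally=26, i=5, e=8

Final answer: 26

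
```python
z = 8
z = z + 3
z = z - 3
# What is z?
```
Trace:
  z=8
  z=11
  z=8

Final answer: 8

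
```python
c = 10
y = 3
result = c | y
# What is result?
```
Trace:
  c=10
  c=10, y=3
  c=10, y=3, result=11

Final answer: 11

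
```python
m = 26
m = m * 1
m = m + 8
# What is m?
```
Trace:
  m=26
  m=26
  m=34

Final answer: 34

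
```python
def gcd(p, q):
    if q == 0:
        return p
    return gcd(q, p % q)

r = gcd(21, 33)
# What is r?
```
Call trace:
gcd(p=21, q=33)
  gcd(p=33, q=21)
    gcd(p=21, q=12)
      gcd(p=12, q=9)
        gcd(p=9, q=3)
          gcd(p=3, q=0)
          -> return 3
        -> return 3
      -> return 3
    -> return 3
  -> return 3
-> return 3

Final answer: 3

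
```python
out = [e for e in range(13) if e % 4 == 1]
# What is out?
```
Trace:
  e=0
  e=1
  e=2
  e=3
  e=4
  e=5
  e=6
  e=7
  e=8
  e=9
  e=10
  e=11
  e=12
  out=[1, 5, 9]

Final answer: [1, 5, 9]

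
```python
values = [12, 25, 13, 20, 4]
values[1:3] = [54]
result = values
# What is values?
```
Trace:
  values=[12, 25, 13, 20, 4]
  values=[12, 54, 20, 4]
  values=[12, 54, 20, 4], result=[12, 54, 20, 4]

Final answer: [12, 54, 20, 4]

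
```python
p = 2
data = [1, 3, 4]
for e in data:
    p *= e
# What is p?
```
Trace:
  p=2
  p=2, e=1
  p=6, e=3
  p=24, e=4

Final answer: 24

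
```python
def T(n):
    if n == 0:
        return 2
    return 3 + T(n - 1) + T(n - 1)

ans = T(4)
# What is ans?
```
Call trace (a repeated sub-call is expanded the first time; later identical calls just restate its return value):
T(n=4)
  T(n=3)
    T(n=2)
      T(n=1)
        T(n=0)
        -> return 2
        T(n=0)
        -> return 2
      -> return 7
      T(n=1) -> return 7  (same call as traced above)
    -> return 17
    T(n=2) -> return 17  (same call as traced above)
  -> return 37
  T(n=3) -> return 37  (same call as traced above)
-> return 77

Final answer: 77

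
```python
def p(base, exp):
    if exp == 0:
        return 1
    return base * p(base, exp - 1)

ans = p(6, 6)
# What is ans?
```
Call trace:
p(base=6, exp=6)
  p(base=6, exp=5)
    p(base=6, exp=4)
      p(base=6, exp=3)
        p(base=6, exp=2)
          p(base=6, exp=1)
            p(base=6, exp=0)
            -> return 1
          -> return 6
        -> return 36
      -> return 216
    -> return 1296
  -> return 7776
-> return 46656

Final answer: 46656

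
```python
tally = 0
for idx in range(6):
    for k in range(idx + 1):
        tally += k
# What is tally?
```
Trace:
  tally=0
  tally=0, idx=0, k=0
  tally=0, idx=1, k=0
  tally=1, idx=1, k=1
  tally=1, idx=2, k=0
  tally=2, idx=2, k=1
  tally=4, idx=2, k=2
  tally=4, idx=3, k=0
  tally=5, idx=3, k=1
  tally=7, idx=3, k=2
  tally=10, idx=3, k=3
  tally=10, idx=4, k=0
  tally=11, idx=4, k=1
  tally=13, idx=4, k=2
  tally=16, idx=4, k=3
  tally=20, idx=4, k=4
  tally=20, idx=5, k=0
  tally=21, idx=5, k=1
  tally=23, idx=5, k=2
  tally=26, idx=5, k=3
  tally=30, idx=5, k=4
  tally=35, idx=5, k=5

Final answer: 35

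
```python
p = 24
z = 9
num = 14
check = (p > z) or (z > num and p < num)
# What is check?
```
Trace:
  p=24
  p=24, z=9
  p=24, z=9, num=14
  p=24, z=9, num=14, check=True

Final answer: True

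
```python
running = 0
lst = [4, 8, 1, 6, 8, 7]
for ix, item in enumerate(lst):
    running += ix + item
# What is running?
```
Trace:
  running=0
  running=4, ix=0, item=4
  running=13, ix=1, item=8
  running=16, ix=2, item=1
  running=25, ix=3, item=6
  running=37, ix=4, item=8
  running=49, ix=5, item=7

Final answer: 49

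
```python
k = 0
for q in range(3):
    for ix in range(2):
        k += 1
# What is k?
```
Trace:
  k=0
  k=1, q=0, ix=0
  k=2, q=0, ix=1
  k=3, q=1, ix=0
  k=4, q=1, ix=1
  k=5, q=2, ix=0
  k=6, q=2, ix=1

Final answer: 6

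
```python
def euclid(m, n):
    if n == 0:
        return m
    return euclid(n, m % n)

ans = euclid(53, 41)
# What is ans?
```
Call trace:
euclid(m=53, n=41)
  euclid(m=41, n=12)
    euclid(m=12, n=5)
      euclid(m=5, n=2)
        euclid(m=2, n=1)
          euclid(m=1, n=0)
          -> return 1
        -> return 1
      -> return 1
    -> return 1
  -> return 1
-> return 1

Final answer: 1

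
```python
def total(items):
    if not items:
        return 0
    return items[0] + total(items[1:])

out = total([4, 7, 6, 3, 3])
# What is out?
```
Call trace:
total(items=[4, 7, 6, 3, 3])
  total(items=[7, 6, 3, 3])
    total(items=[6, 3, 3])
      total(items=[3, 3])
        total(items=[3])
          total(items=[])
          -> return 0
        -> return 3
      -> return 6
    -> return 12
  -> return 19
-> return 23

Final answer: 23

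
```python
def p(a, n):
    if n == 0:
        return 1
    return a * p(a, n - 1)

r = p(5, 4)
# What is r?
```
Call trace:
p(a=5, n=4)
  p(a=5, n=3)
    p(a=5, n=2)
      p(a=5, n=1)
        p(a=5, n=0)
        -> return 1
      -> return 5
    -> return 25
  -> return 125
-> return 625

Final answer: 625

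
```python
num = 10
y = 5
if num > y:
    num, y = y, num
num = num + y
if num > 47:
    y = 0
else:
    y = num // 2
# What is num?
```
Trace:
  num=10
  num=10, y=5
  num=5, y=10
  num=15, y=10
  num=15, y=7

Final answer: 15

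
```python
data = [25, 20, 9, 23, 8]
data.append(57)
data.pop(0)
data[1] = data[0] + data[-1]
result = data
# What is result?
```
Trace:
  data=[25, 20, 9, 23, 8]
  data=[25, 20, 9, 23, 8, 57]
  data=[20, 9, 23, 8, 57]
  data=[20, 77, 23, 8, 57]
  data=[20, 77, 23, 8, 57], result=[20, 77, 23, 8, 57]

Final answer: [20, 77, 23, 8, 57]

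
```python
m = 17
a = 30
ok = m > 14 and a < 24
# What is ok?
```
Trace:
  m=17
  m=17, a=30
  m=17, a=30, ok=False

Final answer: False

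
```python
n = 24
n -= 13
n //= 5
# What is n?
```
Trace:
  n=24
  n=11
  n=2

Final answer: 2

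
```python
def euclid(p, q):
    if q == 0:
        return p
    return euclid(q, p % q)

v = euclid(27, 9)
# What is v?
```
Call trace:
euclid(p=27, q=9)
  euclid(p=9, q=0)
  -> return 9
-> return 9

Final answer: 9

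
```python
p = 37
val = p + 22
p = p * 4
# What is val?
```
Trace:
  p=37
  p=37, val=59
  p=148, val=59

Final answer: 59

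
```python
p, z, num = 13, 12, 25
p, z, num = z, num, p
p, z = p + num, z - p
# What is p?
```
Trace:
  p=13, z=12, num=25
  p=12, z=25, num=13
  p=25, z=13, num=13

Final answer: 25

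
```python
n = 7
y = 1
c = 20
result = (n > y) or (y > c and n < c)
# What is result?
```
Trace:
  n=7
  n=7, y=1
  n=7, y=1, c=20
  n=7, y=1, c=20, result=True

Final answer: True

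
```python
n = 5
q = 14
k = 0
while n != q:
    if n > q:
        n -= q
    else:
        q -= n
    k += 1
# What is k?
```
Trace:
  n=5
  n=5, q=14
  n=5, q=14, k=0
  n=5, q=9, k=1
  n=5, q=4, k=2
  n=1, q=4, k=3
  n=1, q=3, k=4
  n=1, q=2, k=5
  n=1, q=1, k=6

Final answer: 6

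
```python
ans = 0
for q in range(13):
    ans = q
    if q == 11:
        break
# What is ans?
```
Trace:
  ans=0
  ans=0, q=0
  ans=1, q=1
  ans=2, q=2
  ans=3, q=3
  ans=4, q=4
  ans=5, q=5
  ans=6, q=6
  ans=7, q=7
  ans=8, q=8
  ans=9, q=9
  ans=10, q=10
  ans=11, q=11

Final answer: 11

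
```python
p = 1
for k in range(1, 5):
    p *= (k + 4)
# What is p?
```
Trace:
  p=1
  p=5, k=1
  p=30, k=2
  p=210, k=3
  p=1680, k=4

Final answer: 1680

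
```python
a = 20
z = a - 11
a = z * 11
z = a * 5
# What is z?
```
Trace:
  a=20
  a=20, z=9
  a=99, z=9
  a=99, z=495

Final answer: 495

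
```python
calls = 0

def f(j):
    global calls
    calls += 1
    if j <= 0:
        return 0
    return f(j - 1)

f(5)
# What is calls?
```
Call trace:
f(j=5)
  f(j=4)
    f(j=3)
      f(j=2)
        f(j=1)
          f(j=0)
          -> return 0
        -> return 0
      -> return 0
    -> return 0
  -> return 0
-> return 0

calls is incremented once per call. f is entered once for each j = 5, 4, 3, 2, 1, 0 (the j <= 0 call returns without recursing), i.e. 5 + 1 calls.
calls = 6

Final answer: 6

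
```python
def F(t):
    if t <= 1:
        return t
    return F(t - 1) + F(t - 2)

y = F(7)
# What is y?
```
Call trace (a repeated sub-call is expanded the first time; later identical calls just restate its return value):
F(t=7)
  F(t=6)
    F(t=5)
      F(t=4)
        F(t=3)
          F(t=2)
            F(t=1)
            -> return 1
            F(t=0)
            -> return 0
          -> return 1
          F(t=1)
          -> return 1
        -> return 2
        F(t=2) -> return 1  (same call as traced above)
      -> return 3
      F(t=3) -> return 2  (same call as traced above)
    -> return 5
    F(t=4) -> return 3  (same call as traced above)
  -> return 8
  F(t=5) -> return 5  (same call as traced above)
-> return 13

Final answer: 13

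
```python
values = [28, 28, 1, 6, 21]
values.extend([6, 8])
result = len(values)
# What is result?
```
Trace:
  values=[28, 28, 1, 6, 21]
  values=[28, 28, 1, 6, 21, 6, 8]
  values=[28, 28, 1, 6, 21, 6, 8], result=7

Final answer: 7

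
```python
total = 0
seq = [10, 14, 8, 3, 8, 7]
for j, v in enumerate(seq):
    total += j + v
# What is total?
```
Trace:
  total=0
  total=10, j=0, v=10
  total=25, j=1, v=14
  total=35, j=2, v=8
  total=41, j=3, v=3
  total=53, j=4, v=8
  total=65, j=5, v=7

Final answer: 65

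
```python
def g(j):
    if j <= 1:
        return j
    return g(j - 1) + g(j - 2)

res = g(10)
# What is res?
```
Call trace (a repeated sub-call is expanded the first time; later identical calls just restate its return value):
g(j=10)
  g(j=9)
    g(j=8)
      g(j=7)
        g(j=6)
          g(j=5)
            g(j=4)
              g(j=3)
                g(j=2)
                  g(j=1)
                  -> return 1
                  g(j=0)
                  -> return 0
                -> return 1
                g(j=1)
                -> return 1
              -> return 2
              g(j=2) -> return 1  (same call as traced above)
            -> return 3
            g(j=3) -> return 2  (same call as traced above)
          -> return 5
          g(j=4) -> return 3  (same call as traced above)
        -> return 8
        g(j=5) -> return 5  (same call as traced above)
      -> return 13
      g(j=6) -> return 8  (same call as traced above)
    -> return 21
    g(j=7) -> return 13  (same call as traced above)
  -> return 34
  g(j=8) -> return 21  (same call as traced above)
-> return 55

Final answer: 55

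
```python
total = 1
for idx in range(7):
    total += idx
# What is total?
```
Trace:
  total=1
  total=1, idx=0
  total=2, idx=1
  total=4, idx=2
  total=7, idx=3
  total=11, idx=4
  total=16, idx=5
  total=22, idx=6

Final answer: 22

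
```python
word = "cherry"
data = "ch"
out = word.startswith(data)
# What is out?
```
Trace:
  word='cherry'
  word='cherry', data='ch'
  word='cherry', data='ch', out=True

Final answer: True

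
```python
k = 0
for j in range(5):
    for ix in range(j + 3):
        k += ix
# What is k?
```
Trace:
  k=0
  k=0, j=0, ix=0
  k=1, j=0, ix=1
  k=3, j=0, ix=2
  k=3, j=1, ix=0
  k=4, j=1, ix=1
  k=6, j=1, ix=2
  k=9, j=1, ix=3
  k=9, j=2, ix=0
  k=10, j=2, ix=1
  k=12, j=2, ix=2
  k=15, j=2, ix=3
  k=19, j=2, ix=4
  k=19, j=3, ix=0
  k=20, j=3, ix=1
  k=22, j=3, ix=2
  k=25, j=3, ix=3
  k=29, j=3, ix=4
  k=34, j=3, ix=5
  k=34, j=4, ix=0
  k=35, j=4, ix=1
  k=37, j=4, ix=2
  k=40, j=4, ix=3
  k=44, j=4, ix=4
  k=49, j=4, ix=5
  k=55, j=4, ix=6

Final answer: 55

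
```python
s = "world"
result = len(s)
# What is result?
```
Trace:
  s='world'
  s='world', result=5

Final answer: 5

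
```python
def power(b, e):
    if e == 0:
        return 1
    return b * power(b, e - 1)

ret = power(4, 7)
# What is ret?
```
Call trace:
power(b=4, e=7)
  power(b=4, e=6)
    power(b=4, e=5)
      power(b=4, e=4)
        power(b=4, e=3)
          power(b=4, e=2)
            power(b=4, e=1)
              power(b=4, e=0)
              -> return 1
            -> return 4
          -> return 16
        -> return 64
      -> return 256
    -> return 1024
  -> return 4096
-> return 16384

Final answer: 16384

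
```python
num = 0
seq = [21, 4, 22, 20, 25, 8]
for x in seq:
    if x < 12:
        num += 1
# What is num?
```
Trace:
  num=0
  num=0, x=21
  num=1, x=4
  num=1, x=22
  num=1, x=20
  num=1, x=25
  num=2, x=8

Final answer: 2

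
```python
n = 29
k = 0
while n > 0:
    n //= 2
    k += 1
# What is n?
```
Trace:
  n=29
  n=29, k=0
  n=14, k=1
  n=7, k=2
  n=3, k=3
  n=1, k=4
  n=0, k=5

Final answer: 0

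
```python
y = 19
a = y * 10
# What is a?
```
Trace:
  y=19
  y=19, a=190

Final answer: 190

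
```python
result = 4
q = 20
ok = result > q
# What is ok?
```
Trace:
  result=4
  result=4, q=20
  result=4, q=20, ok=False

Final answer: False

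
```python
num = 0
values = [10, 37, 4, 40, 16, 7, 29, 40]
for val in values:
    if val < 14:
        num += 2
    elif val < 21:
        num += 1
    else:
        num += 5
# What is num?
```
Trace:
  num=0
  num=2, val=10
  num=7, val=37
  num=9, val=4
  num=14, val=40
  num=15, val=16
  num=17, val=7
  num=22, val=29
  num=27, val=40

Final answer: 27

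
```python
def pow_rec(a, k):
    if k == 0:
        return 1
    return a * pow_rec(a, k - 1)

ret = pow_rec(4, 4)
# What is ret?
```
Call trace:
pow_rec(a=4, k=4)
  pow_rec(a=4, k=3)
    pow_rec(a=4, k=2)
      pow_rec(a=4, k=1)
        pow_rec(a=4, k=0)
        -> return 1
      -> return 4
    -> return 16
  -> return 64
-> return 256

Final answer: 256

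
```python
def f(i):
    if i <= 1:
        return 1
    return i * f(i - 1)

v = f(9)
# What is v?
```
Call trace:
f(i=9)
  f(i=8)
    f(i=7)
      f(i=6)
        f(i=5)
          f(i=4)
            f(i=3)
              f(i=2)
                f(i=1)
                -> return 1
              -> return 2
            -> return 6
          -> return 24
        -> return 120
      -> return 720
    -> return 5040
  -> return 40320
-> return 362880

Final answer: 362880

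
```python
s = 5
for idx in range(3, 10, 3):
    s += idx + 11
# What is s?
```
Trace:
  s=5
  s=19, idx=3
  s=36, idx=6
  s=56, idx=9

Final answer: 56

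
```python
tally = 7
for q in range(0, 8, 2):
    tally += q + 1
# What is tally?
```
Trace:
  tally=7
  tally=8, q=0
  tally=11, q=2
  tally=16, q=4
  tally=23, q=6

Final answer: 23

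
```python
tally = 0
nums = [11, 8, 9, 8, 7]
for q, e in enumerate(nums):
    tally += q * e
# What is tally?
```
Trace:
  tally=0
  tally=0, q=0, e=11
  tally=8, q=1, e=8
  tally=26, q=2, e=9
  tally=50, q=3, e=8
  tally=78, q=4, e=7

Final answer: 78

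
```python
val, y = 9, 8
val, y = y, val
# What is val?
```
Trace:
  val=9, y=8
  val=8, y=9

Final answer: 8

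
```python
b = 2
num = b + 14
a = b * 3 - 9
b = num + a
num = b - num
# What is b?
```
Trace:
  b=2
  b=2, num=16
  b=2, num=16, a=-3
  b=13, num=16, a=-3
  b=13, num=-3, a=-3

Final answer: 13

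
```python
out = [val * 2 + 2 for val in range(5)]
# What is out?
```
Trace:
  val=0
  val=1
  val=2
  val=3
  val=4
  out=[2, 4, 6, 8, 10]

Final answer: [2, 4, 6, 8, 10]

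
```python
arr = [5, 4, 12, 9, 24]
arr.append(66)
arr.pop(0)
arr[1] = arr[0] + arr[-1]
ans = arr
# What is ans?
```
Trace:
  arr=[5, 4, 12, 9, 24]
  arr=[5, 4, 12, 9, 24, 66]
  arr=[4, 12, 9, 24, 66]
  arr=[4, 70, 9, 24, 66]
  arr=[4, 70, 9, 24, 66], ans=[4, 70, 9, 24, 66]

Final answer: [4, 70, 9, 24, 66]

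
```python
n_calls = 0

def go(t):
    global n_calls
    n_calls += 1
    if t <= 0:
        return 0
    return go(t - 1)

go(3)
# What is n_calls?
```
Call trace:
go(t=3)
  go(t=2)
    go(t=1)
      go(t=0)
      -> return 0
    -> return 0
  -> return 0
-> return 0

n_calls is incremented once per call. go is entered once for each t = 3, 2, 1, 0 (the t <= 0 call returns without recursing), i.e. 3 + 1 calls.
n_calls = 4

Final answer: 4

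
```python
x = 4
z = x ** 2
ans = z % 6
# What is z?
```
Trace:
  x=4
  x=4, z=16
  x=4, z=16, ans=4

Final answer: 16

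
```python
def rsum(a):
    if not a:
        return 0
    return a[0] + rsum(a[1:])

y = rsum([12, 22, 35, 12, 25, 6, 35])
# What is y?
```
Call trace:
rsum(a=[12, 22, 35, 12, 25, 6, 35])
  rsum(a=[22, 35, 12, 25, 6, 35])
    rsum(a=[35, 12, 25, 6, 35])
      rsum(a=[12, 25, 6, 35])
        rsum(a=[25, 6, 35])
          rsum(a=[6, 35])
            rsum(a=[35])
              rsum(a=[])
              -> return 0
            -> return 35
          -> return 41
        -> return 66
      -> return 78
    -> return 113
  -> return 135
-> return 147

Final answer: 147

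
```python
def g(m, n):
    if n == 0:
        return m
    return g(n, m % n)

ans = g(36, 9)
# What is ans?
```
Call trace:
g(m=36, n=9)
  g(m=9, n=0)
  -> return 9
-> return 9

Final answer: 9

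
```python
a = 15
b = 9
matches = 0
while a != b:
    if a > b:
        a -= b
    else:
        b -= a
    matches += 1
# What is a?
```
Trace:
  a=15
  a=15, b=9
  a=15, b=9, matches=0
  a=6, b=9, matches=1
  a=6, b=3, matches=2
  a=3, b=3, matches=3

Final answer: 3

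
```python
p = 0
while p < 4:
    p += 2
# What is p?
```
Trace:
  p=0
  p=2
  p=4

Final answer: 4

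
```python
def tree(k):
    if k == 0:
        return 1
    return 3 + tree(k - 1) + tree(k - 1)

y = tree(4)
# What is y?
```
Call trace (a repeated sub-call is expanded the first time; later identical calls just restate its return value):
tree(k=4)
  tree(k=3)
    tree(k=2)
      tree(k=1)
        tree(k=0)
        -> return 1
        tree(k=0)
        -> return 1
      -> return 5
      tree(k=1) -> return 5  (same call as traced above)
    -> return 13
    tree(k=2) -> return 13  (same call as traced above)
  -> return 29
  tree(k=3) -> return 29  (same call as traced above)
-> return 61

Final answer: 61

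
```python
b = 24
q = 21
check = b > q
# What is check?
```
Trace:
  b=24
  b=24, q=21
  b=24, q=21, check=True

Final answer: True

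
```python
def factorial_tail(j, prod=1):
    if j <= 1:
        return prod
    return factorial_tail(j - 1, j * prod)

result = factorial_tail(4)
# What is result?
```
Call trace:
factorial_tail(j=4, prod=1)
  factorial_tail(j=3, prod=4)
    factorial_tail(j=2, prod=12)
      factorial_tail(j=1, prod=24)
      -> return 24
    -> return 24
  -> return 24
-> return 24

Final answer: 24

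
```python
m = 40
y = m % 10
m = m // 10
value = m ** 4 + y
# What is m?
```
Trace:
  m=40
  m=40, y=0
  m=4, y=0
  m=4, y=0, value=256

Final answer: 4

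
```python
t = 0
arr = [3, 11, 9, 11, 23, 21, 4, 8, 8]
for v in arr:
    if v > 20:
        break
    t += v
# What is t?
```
Trace:
  t=0
  t=3, v=3
  t=14, v=11
  t=23, v=9
  t=34, v=11
  t=34, v=23

Final answer: 34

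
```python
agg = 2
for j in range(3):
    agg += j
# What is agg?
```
Trace:
  agg=2
  agg=2, j=0
  agg=3, j=1
  agg=5, j=2

Final answer: 5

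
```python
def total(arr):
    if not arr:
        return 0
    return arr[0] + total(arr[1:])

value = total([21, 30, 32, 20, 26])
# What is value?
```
Call trace:
total(arr=[21, 30, 32, 20, 26])
  total(arr=[30, 32, 20, 26])
    total(arr=[32, 20, 26])
      total(arr=[20, 26])
        total(arr=[26])
          total(arr=[])
          -> return 0
        -> return 26
      -> return 46
    -> return 78
  -> return 108
-> return 129

Final answer: 129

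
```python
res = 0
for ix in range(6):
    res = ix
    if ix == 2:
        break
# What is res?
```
Trace:
  res=0
  res=0, ix=0
  res=1, ix=1
  res=2, ix=2

Final answer: 2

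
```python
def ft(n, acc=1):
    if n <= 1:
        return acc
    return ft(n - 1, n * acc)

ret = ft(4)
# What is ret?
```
Call trace:
ft(n=4, acc=1)
  ft(n=3, acc=4)
    ft(n=2, acc=12)
      ft(n=1, acc=24)
      -> return 24
    -> return 24
  -> return 24
-> return 24

Final answer: 24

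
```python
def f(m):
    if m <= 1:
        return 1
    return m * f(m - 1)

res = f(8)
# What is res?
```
Call trace:
f(m=8)
  f(m=7)
    f(m=6)
      f(m=5)
        f(m=4)
          f(m=3)
            f(m=2)
              f(m=1)
              -> return 1
            -> return 2
          -> return 6
        -> return 24
      -> return 120
    -> return 720
  -> return 5040
-> return 40320

Final answer: 40320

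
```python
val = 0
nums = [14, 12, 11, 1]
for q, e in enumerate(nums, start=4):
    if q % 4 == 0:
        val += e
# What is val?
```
Trace:
  val=0
  val=14, q=4, e=14
  val=14, q=5, e=12
  val=14, q=6, e=11
  val=14, q=7, e=1

Final answer: 14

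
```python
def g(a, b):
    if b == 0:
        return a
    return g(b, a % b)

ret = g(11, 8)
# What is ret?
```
Call trace:
g(a=11, b=8)
  g(a=8, b=3)
    g(a=3, b=2)
      g(a=2, b=1)
        g(a=1, b=0)
        -> return 1
      -> return 1
    -> return 1
  -> return 1
-> return 1

Final answer: 1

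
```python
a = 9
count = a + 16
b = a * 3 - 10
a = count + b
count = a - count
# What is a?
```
Trace:
  a=9
  a=9, count=25
  a=9, count=25, b=17
  a=42, count=25, b=17
  a=42, count=17, b=17

Final answer: 42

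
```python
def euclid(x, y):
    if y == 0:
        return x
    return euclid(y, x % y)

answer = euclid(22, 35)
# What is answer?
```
Call trace:
euclid(x=22, y=35)
  euclid(x=35, y=22)
    euclid(x=22, y=13)
      euclid(x=13, y=9)
        euclid(x=9, y=4)
          euclid(x=4, y=1)
            euclid(x=1, y=0)
            -> return 1
          -> return 1
        -> return 1
      -> return 1
    -> return 1
  -> return 1
-> return 1

Final answer: 1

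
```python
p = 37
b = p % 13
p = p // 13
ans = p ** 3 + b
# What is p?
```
Trace:
  p=37
  p=37, b=11
  p=2, b=11
  p=2, b=11, ans=19

Final answer: 2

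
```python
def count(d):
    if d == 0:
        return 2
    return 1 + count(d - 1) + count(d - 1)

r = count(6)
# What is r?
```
Call trace (a repeated sub-call is expanded the first time; later identical calls just restate its return value):
count(d=6)
  count(d=5)
    count(d=4)
      count(d=3)
        count(d=2)
          count(d=1)
            count(d=0)
            -> return 2
            count(d=0)
            -> return 2
          -> return 5
          count(d=1) -> return 5  (same call as traced above)
        -> return 11
        count(d=2) -> return 11  (same call as traced above)
      -> return 23
      count(d=3) -> return 23  (same call as traced above)
    -> return 47
    count(d=4) -> return 47  (same call as traced above)
  -> return 95
  count(d=5) -> return 95  (same call as traced above)
-> return 191

Final answer: 191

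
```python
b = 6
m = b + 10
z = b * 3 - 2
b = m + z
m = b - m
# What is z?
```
Trace:
  b=6
  b=6, m=16
  b=6, m=16, z=16
  b=32, m=16, z=16
  b=32, m=16, z=16

Final answer: 16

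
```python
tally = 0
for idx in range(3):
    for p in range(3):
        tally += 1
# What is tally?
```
Trace:
  tally=0
  tally=1, idx=0, p=0
  tally=2, idx=0, p=1
  tally=3, idx=0, p=2
  tally=4, idx=1, p=0
  tally=5, idx=1, p=1
  tally=6, idx=1, p=2
  tally=7, idx=2, p=0
  tally=8, idx=2, p=1
  tally=9, idx=2, p=2

Final answer: 9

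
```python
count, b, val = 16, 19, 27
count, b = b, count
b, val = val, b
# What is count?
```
Trace:
  count=16, b=19, val=27
  count=19, b=16, val=27
  count=19, b=27, val=16

Final answer: 19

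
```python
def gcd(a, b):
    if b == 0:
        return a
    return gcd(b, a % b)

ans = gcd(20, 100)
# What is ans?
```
Call trace:
gcd(a=20, b=100)
  gcd(a=100, b=20)
    gcd(a=20, b=0)
    -> return 20
  -> return 20
-> return 20

Final answer: 20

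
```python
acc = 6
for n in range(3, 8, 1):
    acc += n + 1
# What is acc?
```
Trace:
  acc=6
  acc=10, n=3
  acc=15, n=4
  acc=21, n=5
  acc=28, n=6
  acc=36, n=7

Final answer: 36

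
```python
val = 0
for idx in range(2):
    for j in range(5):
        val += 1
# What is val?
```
Trace:
  val=0
  val=1, idx=0, j=0
  val=2, idx=0, j=1
  val=3, idx=0, j=2
  val=4, idx=0, j=3
  val=5, idx=0, j=4
  val=6, idx=1, j=0
  val=7, idx=1, j=1
  val=8, idx=1, j=2
  val=9, idx=1, j=3
  val=10, idx=1, j=4

Final answer: 10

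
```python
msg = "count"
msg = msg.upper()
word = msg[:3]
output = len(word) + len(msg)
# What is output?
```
Trace:
  msg='count'
  msg='COUNT'
  msg='COUNT', word='COU'
  msg='COUNT', word='COU', output=8

Final answer: 8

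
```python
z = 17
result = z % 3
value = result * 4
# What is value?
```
Trace:
  z=17
  z=17, result=2
  z=17, result=2, value=8

Final answer: 8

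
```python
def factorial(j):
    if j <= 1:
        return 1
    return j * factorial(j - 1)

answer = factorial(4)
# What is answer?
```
Call trace:
factorial(j=4)
  factorial(j=3)
    factorial(j=2)
      factorial(j=1)
      -> return 1
    -> return 2
  -> return 6
-> return 24

Final answer: 24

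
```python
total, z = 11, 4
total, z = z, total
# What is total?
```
Trace:
  total=11, z=4
  total=4, z=11

Final answer: 4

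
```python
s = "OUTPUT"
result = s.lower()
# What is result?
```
Trace:
  s='OUTPUT'
  s='OUTPUT', result='output'

Final answer: 'output'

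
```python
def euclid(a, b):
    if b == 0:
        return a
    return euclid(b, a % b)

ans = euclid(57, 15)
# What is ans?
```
Call trace:
euclid(a=57, b=15)
  euclid(a=15, b=12)
    euclid(a=12, b=3)
      euclid(a=3, b=0)
      -> return 3
    -> return 3
  -> return 3
-> return 3

Final answer: 3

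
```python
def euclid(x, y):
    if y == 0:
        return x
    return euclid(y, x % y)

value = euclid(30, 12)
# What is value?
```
Call trace:
euclid(x=30, y=12)
  euclid(x=12, y=6)
    euclid(x=6, y=0)
    -> return 6
  -> return 6
-> return 6

Final answer: 6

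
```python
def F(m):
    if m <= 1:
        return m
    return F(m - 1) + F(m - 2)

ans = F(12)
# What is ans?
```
Call trace (a repeated sub-call is expanded the first time; later identical calls just restate its return value):
F(m=12)
  F(m=11)
    F(m=10)
      F(m=9)
        F(m=8)
          F(m=7)
            F(m=6)
              F(m=5)
                F(m=4)
                  F(m=3)
                    F(m=2)
                      F(m=1)
                      -> return 1
                      F(m=0)
                      -> return 0
                    -> return 1
                    F(m=1)
                    -> return 1
                  -> return 2
                  F(m=2) -> return 1  (same call as traced above)
                -> return 3
                F(m=3) -> return 2  (same call as traced above)
              -> return 5
              F(m=4) -> return 3  (same call as traced above)
            -> return 8
            F(m=5) -> return 5  (same call as traced above)
          -> return 13
          F(m=6) -> return 8  (same call as traced above)
        -> return 21
        F(m=7) -> return 13  (same call as traced above)
      -> return 34
      F(m=8) -> return 21  (same call as traced above)
    -> return 55
    F(m=9) -> return 34  (same call as traced above)
  -> return 89
  F(m=10) -> return 55  (same call as traced above)
-> return 144

Final answer: 144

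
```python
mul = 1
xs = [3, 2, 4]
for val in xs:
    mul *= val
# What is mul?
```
Trace:
  mul=1
  mul=3, val=3
  mul=6, val=2
  mul=24, val=4

Final answer: 24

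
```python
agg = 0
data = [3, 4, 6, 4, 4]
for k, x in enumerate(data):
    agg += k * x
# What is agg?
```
Trace:
  agg=0
  agg=0, k=0, x=3
  agg=4, k=1, x=4
  agg=16, k=2, x=6
  agg=28, k=3, x=4
  agg=44, k=4, x=4

Final answer: 44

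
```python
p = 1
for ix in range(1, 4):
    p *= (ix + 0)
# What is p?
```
Trace:
  p=1
  p=1, ix=1
  p=2, ix=2
  p=6, ix=3

Final answer: 6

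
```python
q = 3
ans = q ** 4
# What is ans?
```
Trace:
  q=3
  q=3, ans=81

Final answer: 81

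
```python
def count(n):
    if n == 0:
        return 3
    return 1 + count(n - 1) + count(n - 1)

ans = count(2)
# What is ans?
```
Call trace (a repeated sub-call is expanded the first time; later identical calls just restate its return value):
count(n=2)
  count(n=1)
    count(n=0)
    -> return 3
    count(n=0)
    -> return 3
  -> return 7
  count(n=1) -> return 7  (same call as traced above)
-> return 15

Final answer: 15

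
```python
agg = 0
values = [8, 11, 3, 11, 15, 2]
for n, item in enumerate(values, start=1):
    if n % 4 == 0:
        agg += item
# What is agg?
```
Trace:
  agg=0
  agg=0, n=1, item=8
  agg=0, n=2, item=11
  agg=0, n=3, item=3
  agg=11, n=4, item=11
  agg=11, n=5, item=15
  agg=11, n=6, item=2

Final answer: 11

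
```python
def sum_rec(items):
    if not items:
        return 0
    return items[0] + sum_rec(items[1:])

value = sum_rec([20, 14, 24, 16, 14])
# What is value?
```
Call trace:
sum_rec(items=[20, 14, 24, 16, 14])
  sum_rec(items=[14, 24, 16, 14])
    sum_rec(items=[24, 16, 14])
      sum_rec(items=[16, 14])
        sum_rec(items=[14])
          sum_rec(items=[])
          -> return 0
        -> return 14
      -> return 30
    -> return 54
  -> return 68
-> return 88

Final answer: 88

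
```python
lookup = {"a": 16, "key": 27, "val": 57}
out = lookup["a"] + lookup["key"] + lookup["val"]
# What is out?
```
Trace:
  lookup={'a': 16, 'key': 27, 'val': 57}
  lookup={'a': 16, 'key': 27, 'val': 57}, out=100

Final answer: 100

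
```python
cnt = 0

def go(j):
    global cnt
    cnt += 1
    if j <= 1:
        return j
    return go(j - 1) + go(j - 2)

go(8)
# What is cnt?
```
Call trace (a repeated sub-call is expanded the first time; later identical calls just restate its return value):
go(j=8)
  go(j=7)
    go(j=6)
      go(j=5)
        go(j=4)
          go(j=3)
            go(j=2)
              go(j=1)
              -> return 1
              go(j=0)
              -> return 0
            -> return 1
            go(j=1)
            -> return 1
          -> return 2
          go(j=2) -> return 1  (same call as traced above)
        -> return 3
        go(j=3) -> return 2  (same call as traced above)
      -> return 5
      go(j=4) -> return 3  (same call as traced above)
    -> return 8
    go(j=5) -> return 5  (same call as traced above)
  -> return 13
  go(j=6) -> return 8  (same call as traced above)
-> return 21

cnt is incremented once per call, so count the calls in each subtree. Let C(j) = number of calls made by go(j).
C(0) = C(1) = 1 (base case, no recursion); C(j) = 1 + C(j - 1) + C(j - 2) otherwise.
C(2) = 1 + C(1) + C(0) = 1 + 1 + 1 = 3
C(3) = 1 + C(2) + C(1) = 1 + 3 + 1 = 5
C(4) = 1 + C(3) + C(2) = 1 + 5 + 3 = 9
C(5) = 1 + C(4) + C(3) = 1 + 9 + 5 = 15
C(6) = 1 + C(5) + C(4) = 1 + 15 + 9 = 25
C(7) = 1 + C(6) + C(5) = 1 + 25 + 15 = 41
C(8) = 1 + C(7) + C(6) = 1 + 41 + 25 = 67
cnt = C(8) = 67

Final answer: 67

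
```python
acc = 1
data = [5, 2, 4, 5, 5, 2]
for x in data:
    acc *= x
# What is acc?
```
Trace:
  acc=1
  acc=5, x=5
  acc=10, x=2
  acc=40, x=4
  acc=200, x=5
  acc=1000, x=5
  acc=2000, x=2

Final answer: 2000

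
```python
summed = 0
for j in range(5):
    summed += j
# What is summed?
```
Trace:
  summed=0
  summed=0, j=0
  summed=1, j=1
  summed=3, j=2
  summed=6, j=3
  summed=10, j=4

Final answer: 10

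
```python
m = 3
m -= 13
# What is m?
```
Trace:
  m=3
  m=-10

Final answer: -10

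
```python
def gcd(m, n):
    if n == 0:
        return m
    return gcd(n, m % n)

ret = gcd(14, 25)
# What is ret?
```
Call trace:
gcd(m=14, n=25)
  gcd(m=25, n=14)
    gcd(m=14, n=11)
      gcd(m=11, n=3)
        gcd(m=3, n=2)
          gcd(m=2, n=1)
            gcd(m=1, n=0)
            -> return 1
          -> return 1
        -> return 1
      -> return 1
    -> return 1
  -> return 1
-> return 1

Final answer: 1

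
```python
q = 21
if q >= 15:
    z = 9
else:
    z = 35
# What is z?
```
Trace:
  q=21
  q=21, z=9

Final answer: 9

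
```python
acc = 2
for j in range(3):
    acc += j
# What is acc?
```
Trace:
  acc=2
  acc=2, j=0
  acc=3, j=1
  acc=5, j=2

Final answer: 5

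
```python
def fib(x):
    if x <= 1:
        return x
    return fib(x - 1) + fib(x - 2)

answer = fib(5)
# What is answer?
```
Call trace (a repeated sub-call is expanded the first time; later identical calls just restate its return value):
fib(x=5)
  fib(x=4)
    fib(x=3)
      fib(x=2)
        fib(x=1)
        -> return 1
        fib(x=0)
        -> return 0
      -> return 1
      fib(x=1)
      -> return 1
    -> return 2
    fib(x=2) -> return 1  (same call as traced above)
  -> return 3
  fib(x=3) -> return 2  (same call as traced above)
-> return 5

Final answer: 5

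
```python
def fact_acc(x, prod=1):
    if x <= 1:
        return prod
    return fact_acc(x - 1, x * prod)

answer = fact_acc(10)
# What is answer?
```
Call trace:
fact_acc(x=10, prod=1)
  fact_acc(x=9, prod=10)
    fact_acc(x=8, prod=90)
      fact_acc(x=7, prod=720)
        fact_acc(x=6, prod=5040)
          fact_acc(x=5, prod=30240)
            fact_acc(x=4, prod=151200)
              fact_acc(x=3, prod=604800)
                fact_acc(x=2, prod=1814400)
                  fact_acc(x=1, prod=3628800)
                  -> return 3628800
                -> return 3628800
              -> return 3628800
            -> return 3628800
          -> return 3628800
        -> return 3628800
      -> return 3628800
    -> return 3628800
  -> return 3628800
-> return 3628800

Final answer: 3628800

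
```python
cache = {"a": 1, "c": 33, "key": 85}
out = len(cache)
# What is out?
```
Trace:
  cache={'a': 1, 'c': 33, 'key': 85}
  cache={'a': 1, 'c': 33, 'key': 85}, out=3

Final answer: 3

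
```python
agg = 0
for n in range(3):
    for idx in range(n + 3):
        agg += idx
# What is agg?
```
Trace:
  agg=0
  agg=0, n=0, idx=0
  agg=1, n=0, idx=1
  agg=3, n=0, idx=2
  agg=3, n=1, idx=0
  agg=4, n=1, idx=1
  agg=6, n=1, idx=2
  agg=9, n=1, idx=3
  agg=9, n=2, idx=0
  agg=10, n=2, idx=1
  agg=12, n=2, idx=2
  agg=15, n=2, idx=3
  agg=19, n=2, idx=4

Final answer: 19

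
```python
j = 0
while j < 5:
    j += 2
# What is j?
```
Trace:
  j=0
  j=2
  j=4
  j=6

Final answer: 6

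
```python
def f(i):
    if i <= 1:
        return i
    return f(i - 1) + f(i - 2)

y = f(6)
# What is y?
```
Call trace (a repeated sub-call is expanded the first time; later identical calls just restate its return value):
f(i=6)
  f(i=5)
    f(i=4)
      f(i=3)
        f(i=2)
          f(i=1)
          -> return 1
          f(i=0)
          -> return 0
        -> return 1
        f(i=1)
        -> return 1
      -> return 2
      f(i=2) -> return 1  (same call as traced above)
    -> return 3
    f(i=3) -> return 2  (same call as traced above)
  -> return 5
  f(i=4) -> return 3  (same call as traced above)
-> return 8

Final answer: 8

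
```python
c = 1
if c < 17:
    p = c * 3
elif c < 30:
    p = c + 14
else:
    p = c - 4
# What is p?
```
Trace:
  c=1
  c=1, p=3

Final answer: 3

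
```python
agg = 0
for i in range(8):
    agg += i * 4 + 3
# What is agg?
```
Trace:
  agg=0
  agg=3, i=0
  agg=10, i=1
  agg=21, i=2
  agg=36, i=3
  agg=55, i=4
  agg=78, i=5
  agg=105, i=6
  agg=136, i=7

Final answer: 136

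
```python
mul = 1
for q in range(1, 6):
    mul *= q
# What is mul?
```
Trace:
  mul=1
  mul=1, q=1
  mul=2, q=2
  mul=6, q=3
  mul=24, q=4
  mul=120, q=5

Final answer: 120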